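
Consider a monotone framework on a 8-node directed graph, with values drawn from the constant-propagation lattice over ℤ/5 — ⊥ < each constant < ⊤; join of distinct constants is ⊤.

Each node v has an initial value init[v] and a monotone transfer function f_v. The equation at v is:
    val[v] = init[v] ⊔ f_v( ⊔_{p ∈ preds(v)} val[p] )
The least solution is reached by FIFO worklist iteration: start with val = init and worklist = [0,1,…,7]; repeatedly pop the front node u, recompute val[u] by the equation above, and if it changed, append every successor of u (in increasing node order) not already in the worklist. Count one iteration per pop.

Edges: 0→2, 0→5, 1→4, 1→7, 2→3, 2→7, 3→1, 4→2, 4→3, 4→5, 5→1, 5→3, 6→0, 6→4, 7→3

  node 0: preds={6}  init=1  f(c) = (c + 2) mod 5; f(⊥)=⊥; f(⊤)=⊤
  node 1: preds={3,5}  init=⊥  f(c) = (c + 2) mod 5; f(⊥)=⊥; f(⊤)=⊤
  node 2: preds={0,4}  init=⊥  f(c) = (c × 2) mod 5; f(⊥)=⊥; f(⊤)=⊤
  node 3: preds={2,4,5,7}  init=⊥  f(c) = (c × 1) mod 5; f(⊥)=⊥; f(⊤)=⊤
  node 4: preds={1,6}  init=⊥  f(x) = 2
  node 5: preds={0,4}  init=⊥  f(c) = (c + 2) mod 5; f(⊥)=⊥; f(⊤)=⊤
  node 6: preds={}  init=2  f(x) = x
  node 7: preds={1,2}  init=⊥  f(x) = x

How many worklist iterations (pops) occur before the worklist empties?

Trace (13 dequeues):
  [1] u=0 | in 2 | out ⊤ | prev 1 | push {}
  [2] u=1 | in ⊥ | out ⊥ | ==
  [3] u=2 | in ⊤ | out ⊤ | prev ⊥ | push {}
  [4] u=3 | in ⊤ | out ⊤ | prev ⊥ | push {1}
  [5] u=4 | in 2 | out 2 | prev ⊥ | push {2,3}
  [6] u=5 | in ⊤ | out ⊤ | prev ⊥ | push {}
  [7] u=6 | in ⊥ | out 2 | ==
  [8] u=7 | in ⊤ | out ⊤ | prev ⊥ | push {}
  [9] u=1 | in ⊤ | out ⊤ | prev ⊥ | push {4,7}
  [10] u=2 | in ⊤ | out ⊤ | ==
  [11] u=3 | in ⊤ | out ⊤ | ==
  [12] u=4 | in ⊤ | out 2 | ==
  [13] u=7 | in ⊤ | out ⊤ | ==

Converged values:
  [0] ⊤
  [1] ⊤
  [2] ⊤
  [3] ⊤
  [4] 2
  [5] ⊤
  [6] 2
  [7] ⊤

13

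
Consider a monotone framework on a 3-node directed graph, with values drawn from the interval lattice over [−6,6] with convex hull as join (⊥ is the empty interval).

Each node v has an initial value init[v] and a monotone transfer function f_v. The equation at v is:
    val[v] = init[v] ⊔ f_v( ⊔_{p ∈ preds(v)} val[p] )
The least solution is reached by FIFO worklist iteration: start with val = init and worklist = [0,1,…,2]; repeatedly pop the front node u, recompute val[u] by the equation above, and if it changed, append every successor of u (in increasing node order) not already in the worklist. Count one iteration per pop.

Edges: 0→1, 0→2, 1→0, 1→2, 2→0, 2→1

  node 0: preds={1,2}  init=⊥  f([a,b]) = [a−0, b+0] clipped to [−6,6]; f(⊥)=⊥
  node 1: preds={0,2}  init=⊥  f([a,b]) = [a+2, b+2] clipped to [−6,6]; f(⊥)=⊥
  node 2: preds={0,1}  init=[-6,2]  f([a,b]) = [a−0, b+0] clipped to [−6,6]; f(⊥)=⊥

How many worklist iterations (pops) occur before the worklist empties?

9

Trace (9 dequeues):
  [1] u=0 | in [-6,2] | out [-6,2] | prev ⊥ | push {}
  [2] u=1 | in [-6,2] | out [-4,4] | prev ⊥ | push {0}
  [3] u=2 | in [-6,4] | out [-6,4] | prev [-6,2] | push {1}
  [4] u=0 | in [-6,4] | out [-6,4] | prev [-6,2] | push {2}
  [5] u=1 | in [-6,4] | out [-4,6] | prev [-4,4] | push {0}
  [6] u=2 | in [-6,6] | out [-6,6] | prev [-6,4] | push {1}
  [7] u=0 | in [-6,6] | out [-6,6] | prev [-6,4] | push {2}
  [8] u=1 | in [-6,6] | out [-4,6] | ==
  [9] u=2 | in [-6,6] | out [-6,6] | ==

Converged values:
  [0] [-6,6]
  [1] [-4,6]
  [2] [-6,6]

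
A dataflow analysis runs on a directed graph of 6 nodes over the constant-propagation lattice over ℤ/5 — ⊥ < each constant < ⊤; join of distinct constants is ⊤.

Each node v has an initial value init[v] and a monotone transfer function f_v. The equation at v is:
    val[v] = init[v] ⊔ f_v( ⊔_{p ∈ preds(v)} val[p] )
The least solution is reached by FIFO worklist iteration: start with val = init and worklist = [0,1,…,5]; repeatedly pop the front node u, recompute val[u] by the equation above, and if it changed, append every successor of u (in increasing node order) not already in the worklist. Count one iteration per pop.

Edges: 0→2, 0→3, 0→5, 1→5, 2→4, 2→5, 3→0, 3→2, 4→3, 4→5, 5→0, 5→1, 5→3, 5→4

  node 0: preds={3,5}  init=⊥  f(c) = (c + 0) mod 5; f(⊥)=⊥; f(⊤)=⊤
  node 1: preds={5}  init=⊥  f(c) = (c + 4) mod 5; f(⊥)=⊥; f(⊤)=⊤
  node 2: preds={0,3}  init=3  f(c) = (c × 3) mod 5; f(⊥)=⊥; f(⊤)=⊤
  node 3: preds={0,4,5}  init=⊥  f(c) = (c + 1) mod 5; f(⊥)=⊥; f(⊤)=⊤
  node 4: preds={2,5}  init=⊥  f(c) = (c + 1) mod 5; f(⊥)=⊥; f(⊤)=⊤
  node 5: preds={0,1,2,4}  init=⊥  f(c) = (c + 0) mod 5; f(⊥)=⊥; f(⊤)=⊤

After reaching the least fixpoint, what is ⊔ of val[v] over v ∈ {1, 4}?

⊤

Worklist (14 pops):
  #1 pop 0: in=⊥ → ⊥ (no change)
  #2 pop 1: in=⊥ → ⊥ (no change)
  #3 pop 2: in=⊥ → 3 (no change)
  #4 pop 3: in=⊥ → ⊥ (no change)
  #5 pop 4: in=3 → 4 (was ⊥); enqueue [3]
  #6 pop 5: in=⊤ → ⊤ (was ⊥); enqueue [0,1,4]
  #7 pop 3: in=⊤ → ⊤ (was ⊥); enqueue [2]
  #8 pop 0: in=⊤ → ⊤ (was ⊥); enqueue [3,5]
  #9 pop 1: in=⊤ → ⊤ (was ⊥); enqueue []
  #10 pop 4: in=⊤ → ⊤ (was 4); enqueue []
  #11 pop 2: in=⊤ → ⊤ (was 3); enqueue [4]
  #12 pop 3: in=⊤ → ⊤ (no change)
  #13 pop 5: in=⊤ → ⊤ (no change)
  #14 pop 4: in=⊤ → ⊤ (no change)

Fixpoint:
  val[0] = ⊤
  val[1] = ⊤
  val[2] = ⊤
  val[3] = ⊤
  val[4] = ⊤
  val[5] = ⊤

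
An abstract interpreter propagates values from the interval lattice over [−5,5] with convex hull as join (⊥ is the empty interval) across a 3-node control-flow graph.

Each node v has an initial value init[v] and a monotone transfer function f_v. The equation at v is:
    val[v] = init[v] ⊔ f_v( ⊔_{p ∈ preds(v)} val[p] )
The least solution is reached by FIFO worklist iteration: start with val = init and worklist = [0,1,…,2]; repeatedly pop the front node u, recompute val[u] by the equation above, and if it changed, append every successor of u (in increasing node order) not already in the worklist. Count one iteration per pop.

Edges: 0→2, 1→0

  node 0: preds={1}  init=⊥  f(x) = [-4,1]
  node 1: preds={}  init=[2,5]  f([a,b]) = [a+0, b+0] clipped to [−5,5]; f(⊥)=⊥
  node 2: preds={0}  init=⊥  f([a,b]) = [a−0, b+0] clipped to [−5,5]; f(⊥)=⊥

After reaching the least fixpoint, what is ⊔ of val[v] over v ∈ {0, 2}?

Worklist (3 pops):
  #1 pop 0: in=[2,5] → [-4,1] (was ⊥); enqueue []
  #2 pop 1: in=⊥ → [2,5] (no change)
  #3 pop 2: in=[-4,1] → [-4,1] (was ⊥); enqueue []

Fixpoint:
  val[0] = [-4,1]
  val[1] = [2,5]
  val[2] = [-4,1]

[-4,1]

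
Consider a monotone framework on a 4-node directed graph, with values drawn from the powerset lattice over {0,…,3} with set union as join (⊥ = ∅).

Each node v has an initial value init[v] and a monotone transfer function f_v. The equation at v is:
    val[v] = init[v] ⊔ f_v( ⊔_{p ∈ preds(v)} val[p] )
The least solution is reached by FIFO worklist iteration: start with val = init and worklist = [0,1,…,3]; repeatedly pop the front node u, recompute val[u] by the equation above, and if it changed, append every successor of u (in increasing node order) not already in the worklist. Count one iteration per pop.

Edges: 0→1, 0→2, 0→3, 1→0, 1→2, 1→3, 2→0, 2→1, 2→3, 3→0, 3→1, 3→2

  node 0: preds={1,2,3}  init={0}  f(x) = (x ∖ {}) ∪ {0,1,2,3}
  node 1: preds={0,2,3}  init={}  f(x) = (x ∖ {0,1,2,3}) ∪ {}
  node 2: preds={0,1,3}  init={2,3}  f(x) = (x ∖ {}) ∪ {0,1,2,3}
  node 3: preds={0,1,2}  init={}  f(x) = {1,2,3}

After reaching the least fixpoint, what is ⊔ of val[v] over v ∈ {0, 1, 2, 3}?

{0,1,2,3}

Trace (7 dequeues):
  [1] u=0 | in {2,3} | out {0,1,2,3} | prev {0} | push {}
  [2] u=1 | in {0,1,2,3} | out {} | ==
  [3] u=2 | in {0,1,2,3} | out {0,1,2,3} | prev {2,3} | push {0,1}
  [4] u=3 | in {0,1,2,3} | out {1,2,3} | prev {} | push {2}
  [5] u=0 | in {0,1,2,3} | out {0,1,2,3} | ==
  [6] u=1 | in {0,1,2,3} | out {} | ==
  [7] u=2 | in {0,1,2,3} | out {0,1,2,3} | ==

Converged values:
  [0] {0,1,2,3}
  [1] {}
  [2] {0,1,2,3}
  [3] {1,2,3}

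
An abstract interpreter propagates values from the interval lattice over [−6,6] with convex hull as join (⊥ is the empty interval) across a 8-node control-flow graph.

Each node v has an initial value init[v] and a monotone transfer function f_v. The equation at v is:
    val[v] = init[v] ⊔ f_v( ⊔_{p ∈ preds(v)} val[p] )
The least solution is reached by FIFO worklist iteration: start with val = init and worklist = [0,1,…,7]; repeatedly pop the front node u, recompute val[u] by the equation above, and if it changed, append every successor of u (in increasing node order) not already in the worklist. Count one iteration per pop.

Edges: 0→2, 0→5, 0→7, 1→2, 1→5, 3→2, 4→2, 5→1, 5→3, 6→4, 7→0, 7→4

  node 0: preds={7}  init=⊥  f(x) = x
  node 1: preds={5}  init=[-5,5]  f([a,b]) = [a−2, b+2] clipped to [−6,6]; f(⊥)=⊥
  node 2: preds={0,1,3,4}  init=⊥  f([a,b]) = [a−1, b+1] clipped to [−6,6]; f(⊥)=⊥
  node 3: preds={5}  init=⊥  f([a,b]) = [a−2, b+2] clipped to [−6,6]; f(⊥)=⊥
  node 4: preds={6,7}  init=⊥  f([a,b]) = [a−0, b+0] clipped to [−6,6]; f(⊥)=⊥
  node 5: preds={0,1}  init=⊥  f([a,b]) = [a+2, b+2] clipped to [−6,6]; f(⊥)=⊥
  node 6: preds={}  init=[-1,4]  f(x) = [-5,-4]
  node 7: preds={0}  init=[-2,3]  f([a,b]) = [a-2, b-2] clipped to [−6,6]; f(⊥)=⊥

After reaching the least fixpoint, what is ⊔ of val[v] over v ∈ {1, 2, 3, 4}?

Worklist (25 pops):
  #1 pop 0: in=[-2,3] → [-2,3] (was ⊥); enqueue []
  #2 pop 1: in=⊥ → [-5,5] (no change)
  #3 pop 2: in=[-5,5] → [-6,6] (was ⊥); enqueue []
  #4 pop 3: in=⊥ → ⊥ (no change)
  #5 pop 4: in=[-2,4] → [-2,4] (was ⊥); enqueue [2]
  #6 pop 5: in=[-5,5] → [-3,6] (was ⊥); enqueue [1,3]
  #7 pop 6: in=⊥ → [-5,4] (was [-1,4]); enqueue [4]
  #8 pop 7: in=[-2,3] → [-4,3] (was [-2,3]); enqueue [0]
  #9 pop 2: in=[-5,5] → [-6,6] (no change)
  #10 pop 1: in=[-3,6] → [-5,6] (was [-5,5]); enqueue [2,5]
  #11 pop 3: in=[-3,6] → [-5,6] (was ⊥); enqueue []
  #12 pop 4: in=[-5,4] → [-5,4] (was [-2,4]); enqueue []
  #13 pop 0: in=[-4,3] → [-4,3] (was [-2,3]); enqueue [7]
  #14 pop 2: in=[-5,6] → [-6,6] (no change)
  #15 pop 5: in=[-5,6] → [-3,6] (no change)
  #16 pop 7: in=[-4,3] → [-6,3] (was [-4,3]); enqueue [0,4]
  #17 pop 0: in=[-6,3] → [-6,3] (was [-4,3]); enqueue [2,5,7]
  #18 pop 4: in=[-6,4] → [-6,4] (was [-5,4]); enqueue []
  #19 pop 2: in=[-6,6] → [-6,6] (no change)
  #20 pop 5: in=[-6,6] → [-4,6] (was [-3,6]); enqueue [1,3]
  #21 pop 7: in=[-6,3] → [-6,3] (no change)
  #22 pop 1: in=[-4,6] → [-6,6] (was [-5,6]); enqueue [2,5]
  #23 pop 3: in=[-4,6] → [-6,6] (was [-5,6]); enqueue []
  #24 pop 2: in=[-6,6] → [-6,6] (no change)
  #25 pop 5: in=[-6,6] → [-4,6] (no change)

Fixpoint:
  val[0] = [-6,3]
  val[1] = [-6,6]
  val[2] = [-6,6]
  val[3] = [-6,6]
  val[4] = [-6,4]
  val[5] = [-4,6]
  val[6] = [-5,4]
  val[7] = [-6,3]

[-6,6]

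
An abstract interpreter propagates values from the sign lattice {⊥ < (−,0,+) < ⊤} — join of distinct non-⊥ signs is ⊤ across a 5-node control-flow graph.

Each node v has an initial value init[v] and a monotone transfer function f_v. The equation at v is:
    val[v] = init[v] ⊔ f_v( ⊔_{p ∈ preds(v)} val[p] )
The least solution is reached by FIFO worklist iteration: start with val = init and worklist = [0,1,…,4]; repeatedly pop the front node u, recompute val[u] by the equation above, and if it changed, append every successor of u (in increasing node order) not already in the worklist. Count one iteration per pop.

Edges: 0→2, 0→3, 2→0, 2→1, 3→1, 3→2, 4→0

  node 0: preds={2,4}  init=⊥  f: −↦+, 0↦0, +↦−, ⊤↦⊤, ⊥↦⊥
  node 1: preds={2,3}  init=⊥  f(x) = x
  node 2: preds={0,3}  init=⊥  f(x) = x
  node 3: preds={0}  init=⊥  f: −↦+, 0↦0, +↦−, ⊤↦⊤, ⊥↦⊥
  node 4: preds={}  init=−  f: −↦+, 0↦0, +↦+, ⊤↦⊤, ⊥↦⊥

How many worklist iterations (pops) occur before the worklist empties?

12

Iteration log — 12 steps:
  step 1. node 0  ⊔preds=−  new=+  old=⊥  +wl: 
  step 2. node 1  ⊔preds=⊥  new=⊥  stable
  step 3. node 2  ⊔preds=+  new=+  old=⊥  +wl: 0,1
  step 4. node 3  ⊔preds=+  new=−  old=⊥  +wl: 2
  step 5. node 4  ⊔preds=⊥  new=−  stable
  step 6. node 0  ⊔preds=⊤  new=⊤  old=+  +wl: 3
  step 7. node 1  ⊔preds=⊤  new=⊤  old=⊥  +wl: 
  step 8. node 2  ⊔preds=⊤  new=⊤  old=+  +wl: 0,1
  step 9. node 3  ⊔preds=⊤  new=⊤  old=−  +wl: 2
  step 10. node 0  ⊔preds=⊤  new=⊤  stable
  step 11. node 1  ⊔preds=⊤  new=⊤  stable
  step 12. node 2  ⊔preds=⊤  new=⊤  stable

Least fixpoint reached:
  node 0: ⊤
  node 1: ⊤
  node 2: ⊤
  node 3: ⊤
  node 4: −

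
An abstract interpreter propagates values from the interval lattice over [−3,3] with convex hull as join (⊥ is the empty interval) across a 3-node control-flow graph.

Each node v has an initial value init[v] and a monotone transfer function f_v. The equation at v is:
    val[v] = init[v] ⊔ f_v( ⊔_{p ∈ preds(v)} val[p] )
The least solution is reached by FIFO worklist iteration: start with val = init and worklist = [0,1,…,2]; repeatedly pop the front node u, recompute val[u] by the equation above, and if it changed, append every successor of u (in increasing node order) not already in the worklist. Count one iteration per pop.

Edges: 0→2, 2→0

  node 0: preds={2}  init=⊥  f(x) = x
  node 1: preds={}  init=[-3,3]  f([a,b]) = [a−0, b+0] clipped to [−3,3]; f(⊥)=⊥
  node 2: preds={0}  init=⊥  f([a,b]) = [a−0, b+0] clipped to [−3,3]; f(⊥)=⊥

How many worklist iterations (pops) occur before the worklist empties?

Trace (3 dequeues):
  [1] u=0 | in ⊥ | out ⊥ | ==
  [2] u=1 | in ⊥ | out [-3,3] | ==
  [3] u=2 | in ⊥ | out ⊥ | ==

Converged values:
  [0] ⊥
  [1] [-3,3]
  [2] ⊥

3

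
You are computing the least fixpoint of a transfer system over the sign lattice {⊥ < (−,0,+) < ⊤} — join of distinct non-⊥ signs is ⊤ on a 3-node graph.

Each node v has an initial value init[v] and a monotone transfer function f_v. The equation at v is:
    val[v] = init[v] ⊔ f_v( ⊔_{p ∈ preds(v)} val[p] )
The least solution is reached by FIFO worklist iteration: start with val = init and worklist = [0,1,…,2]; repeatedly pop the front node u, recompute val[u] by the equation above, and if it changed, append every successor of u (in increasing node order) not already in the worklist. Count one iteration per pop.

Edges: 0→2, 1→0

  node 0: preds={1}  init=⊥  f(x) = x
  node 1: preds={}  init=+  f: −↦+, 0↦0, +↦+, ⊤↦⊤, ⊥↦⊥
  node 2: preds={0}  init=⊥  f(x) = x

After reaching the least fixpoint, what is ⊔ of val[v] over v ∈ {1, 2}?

Iteration log — 3 steps:
  step 1. node 0  ⊔preds=+  new=+  old=⊥  +wl: 
  step 2. node 1  ⊔preds=⊥  new=+  stable
  step 3. node 2  ⊔preds=+  new=+  old=⊥  +wl: 

Least fixpoint reached:
  node 0: +
  node 1: +
  node 2: +

+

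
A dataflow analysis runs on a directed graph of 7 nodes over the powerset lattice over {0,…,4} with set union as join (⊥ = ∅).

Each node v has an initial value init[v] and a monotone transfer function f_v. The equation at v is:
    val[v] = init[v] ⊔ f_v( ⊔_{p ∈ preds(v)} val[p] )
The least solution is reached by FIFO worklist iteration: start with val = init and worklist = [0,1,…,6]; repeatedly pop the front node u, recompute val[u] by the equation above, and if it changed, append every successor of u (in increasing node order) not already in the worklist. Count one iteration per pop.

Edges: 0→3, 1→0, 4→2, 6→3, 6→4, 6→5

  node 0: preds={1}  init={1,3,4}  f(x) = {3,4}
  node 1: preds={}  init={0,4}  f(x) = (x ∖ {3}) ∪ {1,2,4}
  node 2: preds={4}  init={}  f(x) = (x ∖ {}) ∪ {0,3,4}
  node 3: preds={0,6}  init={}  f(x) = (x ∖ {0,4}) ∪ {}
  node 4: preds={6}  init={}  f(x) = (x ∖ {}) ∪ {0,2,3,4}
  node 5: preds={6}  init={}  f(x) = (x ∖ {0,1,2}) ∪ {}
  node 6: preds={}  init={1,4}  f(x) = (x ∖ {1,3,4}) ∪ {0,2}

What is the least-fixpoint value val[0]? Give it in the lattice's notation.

{1,3,4}

Worklist (12 pops):
  #1 pop 0: in={0,4} → {1,3,4} (no change)
  #2 pop 1: in={} → {0,1,2,4} (was {0,4}); enqueue [0]
  #3 pop 2: in={} → {0,3,4} (was {}); enqueue []
  #4 pop 3: in={1,3,4} → {1,3} (was {}); enqueue []
  #5 pop 4: in={1,4} → {0,1,2,3,4} (was {}); enqueue [2]
  #6 pop 5: in={1,4} → {4} (was {}); enqueue []
  #7 pop 6: in={} → {0,1,2,4} (was {1,4}); enqueue [3,4,5]
  #8 pop 0: in={0,1,2,4} → {1,3,4} (no change)
  #9 pop 2: in={0,1,2,3,4} → {0,1,2,3,4} (was {0,3,4}); enqueue []
  #10 pop 3: in={0,1,2,3,4} → {1,2,3} (was {1,3}); enqueue []
  #11 pop 4: in={0,1,2,4} → {0,1,2,3,4} (no change)
  #12 pop 5: in={0,1,2,4} → {4} (no change)

Fixpoint:
  val[0] = {1,3,4}
  val[1] = {0,1,2,4}
  val[2] = {0,1,2,3,4}
  val[3] = {1,2,3}
  val[4] = {0,1,2,3,4}
  val[5] = {4}
  val[6] = {0,1,2,4}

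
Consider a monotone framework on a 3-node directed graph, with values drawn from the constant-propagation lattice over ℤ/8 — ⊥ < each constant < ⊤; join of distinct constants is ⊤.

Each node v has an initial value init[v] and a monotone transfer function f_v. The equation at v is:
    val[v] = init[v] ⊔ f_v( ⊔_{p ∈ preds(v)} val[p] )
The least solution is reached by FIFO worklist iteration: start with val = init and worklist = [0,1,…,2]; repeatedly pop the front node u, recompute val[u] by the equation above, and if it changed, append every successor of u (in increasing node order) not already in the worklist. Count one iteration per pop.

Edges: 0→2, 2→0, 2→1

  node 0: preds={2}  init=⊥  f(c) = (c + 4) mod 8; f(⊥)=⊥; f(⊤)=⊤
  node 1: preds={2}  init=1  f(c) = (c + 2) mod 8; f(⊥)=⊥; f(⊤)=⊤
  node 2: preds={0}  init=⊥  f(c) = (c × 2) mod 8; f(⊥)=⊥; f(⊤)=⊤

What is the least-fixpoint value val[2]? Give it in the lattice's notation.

Trace (3 dequeues):
  [1] u=0 | in ⊥ | out ⊥ | ==
  [2] u=1 | in ⊥ | out 1 | ==
  [3] u=2 | in ⊥ | out ⊥ | ==

Converged values:
  [0] ⊥
  [1] 1
  [2] ⊥

⊥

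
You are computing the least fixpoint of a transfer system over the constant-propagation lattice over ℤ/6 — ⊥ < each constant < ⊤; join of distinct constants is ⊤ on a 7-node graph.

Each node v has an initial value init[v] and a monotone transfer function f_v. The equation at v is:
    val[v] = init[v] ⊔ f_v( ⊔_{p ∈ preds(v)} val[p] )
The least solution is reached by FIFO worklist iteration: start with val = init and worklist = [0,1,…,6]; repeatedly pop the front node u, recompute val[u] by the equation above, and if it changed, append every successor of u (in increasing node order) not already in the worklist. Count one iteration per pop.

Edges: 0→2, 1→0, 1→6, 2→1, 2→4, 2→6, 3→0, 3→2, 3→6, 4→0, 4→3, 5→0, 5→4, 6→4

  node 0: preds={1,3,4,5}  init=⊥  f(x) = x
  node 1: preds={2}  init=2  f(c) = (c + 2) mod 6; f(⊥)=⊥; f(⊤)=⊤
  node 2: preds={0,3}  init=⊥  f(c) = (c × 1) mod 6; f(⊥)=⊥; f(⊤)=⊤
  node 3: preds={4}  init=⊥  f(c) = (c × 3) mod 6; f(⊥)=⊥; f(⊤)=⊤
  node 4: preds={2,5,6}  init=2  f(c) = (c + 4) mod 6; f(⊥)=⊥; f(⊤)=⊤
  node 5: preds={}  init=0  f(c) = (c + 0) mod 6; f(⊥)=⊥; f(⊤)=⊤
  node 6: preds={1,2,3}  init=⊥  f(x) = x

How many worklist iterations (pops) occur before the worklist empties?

15

Worklist (15 pops):
  #1 pop 0: in=⊤ → ⊤ (was ⊥); enqueue []
  #2 pop 1: in=⊥ → 2 (no change)
  #3 pop 2: in=⊤ → ⊤ (was ⊥); enqueue [1]
  #4 pop 3: in=2 → 0 (was ⊥); enqueue [0,2]
  #5 pop 4: in=⊤ → ⊤ (was 2); enqueue [3]
  #6 pop 5: in=⊥ → 0 (no change)
  #7 pop 6: in=⊤ → ⊤ (was ⊥); enqueue [4]
  #8 pop 1: in=⊤ → ⊤ (was 2); enqueue [6]
  #9 pop 0: in=⊤ → ⊤ (no change)
  #10 pop 2: in=⊤ → ⊤ (no change)
  #11 pop 3: in=⊤ → ⊤ (was 0); enqueue [0,2]
  #12 pop 4: in=⊤ → ⊤ (no change)
  #13 pop 6: in=⊤ → ⊤ (no change)
  #14 pop 0: in=⊤ → ⊤ (no change)
  #15 pop 2: in=⊤ → ⊤ (no change)

Fixpoint:
  val[0] = ⊤
  val[1] = ⊤
  val[2] = ⊤
  val[3] = ⊤
  val[4] = ⊤
  val[5] = 0
  val[6] = ⊤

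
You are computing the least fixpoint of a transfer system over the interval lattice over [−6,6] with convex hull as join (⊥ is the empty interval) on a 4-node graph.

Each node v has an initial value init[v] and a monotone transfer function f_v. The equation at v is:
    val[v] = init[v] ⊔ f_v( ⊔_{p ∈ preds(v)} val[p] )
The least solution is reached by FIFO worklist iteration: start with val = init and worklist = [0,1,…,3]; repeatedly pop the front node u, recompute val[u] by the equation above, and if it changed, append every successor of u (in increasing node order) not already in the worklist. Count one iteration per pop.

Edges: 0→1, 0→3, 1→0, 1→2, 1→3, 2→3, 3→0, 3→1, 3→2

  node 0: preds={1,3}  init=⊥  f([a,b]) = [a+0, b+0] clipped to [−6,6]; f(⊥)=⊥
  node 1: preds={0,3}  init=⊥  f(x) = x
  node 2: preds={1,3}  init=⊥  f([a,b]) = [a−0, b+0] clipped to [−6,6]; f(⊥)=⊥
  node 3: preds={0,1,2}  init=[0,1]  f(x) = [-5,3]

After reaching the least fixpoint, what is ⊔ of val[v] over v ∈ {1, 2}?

[-5,3]

Trace (9 dequeues):
  [1] u=0 | in [0,1] | out [0,1] | prev ⊥ | push {}
  [2] u=1 | in [0,1] | out [0,1] | prev ⊥ | push {0}
  [3] u=2 | in [0,1] | out [0,1] | prev ⊥ | push {}
  [4] u=3 | in [0,1] | out [-5,3] | prev [0,1] | push {1,2}
  [5] u=0 | in [-5,3] | out [-5,3] | prev [0,1] | push {3}
  [6] u=1 | in [-5,3] | out [-5,3] | prev [0,1] | push {0}
  [7] u=2 | in [-5,3] | out [-5,3] | prev [0,1] | push {}
  [8] u=3 | in [-5,3] | out [-5,3] | ==
  [9] u=0 | in [-5,3] | out [-5,3] | ==

Converged values:
  [0] [-5,3]
  [1] [-5,3]
  [2] [-5,3]
  [3] [-5,3]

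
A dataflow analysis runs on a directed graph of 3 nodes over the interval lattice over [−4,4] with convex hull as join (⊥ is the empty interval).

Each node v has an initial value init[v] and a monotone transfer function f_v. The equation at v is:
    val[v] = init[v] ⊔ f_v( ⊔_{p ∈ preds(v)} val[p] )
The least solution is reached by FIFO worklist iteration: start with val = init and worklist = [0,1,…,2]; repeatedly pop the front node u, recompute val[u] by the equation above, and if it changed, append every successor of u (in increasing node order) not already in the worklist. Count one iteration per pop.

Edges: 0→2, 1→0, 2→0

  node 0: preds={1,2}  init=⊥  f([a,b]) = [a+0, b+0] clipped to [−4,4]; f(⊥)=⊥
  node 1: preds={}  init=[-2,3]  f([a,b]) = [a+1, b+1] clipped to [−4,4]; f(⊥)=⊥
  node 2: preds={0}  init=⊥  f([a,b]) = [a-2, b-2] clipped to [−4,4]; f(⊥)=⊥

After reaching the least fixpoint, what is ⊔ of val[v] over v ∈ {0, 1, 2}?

[-4,3]

Worklist (5 pops):
  #1 pop 0: in=[-2,3] → [-2,3] (was ⊥); enqueue []
  #2 pop 1: in=⊥ → [-2,3] (no change)
  #3 pop 2: in=[-2,3] → [-4,1] (was ⊥); enqueue [0]
  #4 pop 0: in=[-4,3] → [-4,3] (was [-2,3]); enqueue [2]
  #5 pop 2: in=[-4,3] → [-4,1] (no change)

Fixpoint:
  val[0] = [-4,3]
  val[1] = [-2,3]
  val[2] = [-4,1]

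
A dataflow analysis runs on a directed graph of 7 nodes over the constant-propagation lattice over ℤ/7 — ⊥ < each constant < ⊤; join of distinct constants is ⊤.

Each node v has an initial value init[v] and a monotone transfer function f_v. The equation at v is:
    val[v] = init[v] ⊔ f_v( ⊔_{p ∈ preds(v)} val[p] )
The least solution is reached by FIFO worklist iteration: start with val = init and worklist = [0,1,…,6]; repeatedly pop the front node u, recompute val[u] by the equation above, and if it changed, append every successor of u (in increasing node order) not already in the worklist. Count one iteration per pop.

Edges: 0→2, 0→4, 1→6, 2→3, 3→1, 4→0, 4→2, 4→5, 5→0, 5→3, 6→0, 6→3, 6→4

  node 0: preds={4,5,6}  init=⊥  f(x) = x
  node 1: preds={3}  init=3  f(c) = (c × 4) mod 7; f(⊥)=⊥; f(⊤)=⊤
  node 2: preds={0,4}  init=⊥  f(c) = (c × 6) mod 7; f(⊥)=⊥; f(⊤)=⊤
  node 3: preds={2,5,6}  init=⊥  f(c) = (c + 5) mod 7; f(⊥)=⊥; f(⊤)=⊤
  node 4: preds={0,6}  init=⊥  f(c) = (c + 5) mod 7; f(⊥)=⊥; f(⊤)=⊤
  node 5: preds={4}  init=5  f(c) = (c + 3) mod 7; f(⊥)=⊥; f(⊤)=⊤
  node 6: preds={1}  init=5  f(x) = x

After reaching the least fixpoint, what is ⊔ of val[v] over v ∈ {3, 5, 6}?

⊤

Trace (16 dequeues):
  [1] u=0 | in 5 | out 5 | prev ⊥ | push {}
  [2] u=1 | in ⊥ | out 3 | ==
  [3] u=2 | in 5 | out 2 | prev ⊥ | push {}
  [4] u=3 | in ⊤ | out ⊤ | prev ⊥ | push {1}
  [5] u=4 | in 5 | out 3 | prev ⊥ | push {0,2}
  [6] u=5 | in 3 | out ⊤ | prev 5 | push {3}
  [7] u=6 | in 3 | out ⊤ | prev 5 | push {4}
  [8] u=1 | in ⊤ | out ⊤ | prev 3 | push {6}
  [9] u=0 | in ⊤ | out ⊤ | prev 5 | push {}
  [10] u=2 | in ⊤ | out ⊤ | prev 2 | push {}
  [11] u=3 | in ⊤ | out ⊤ | ==
  [12] u=4 | in ⊤ | out ⊤ | prev 3 | push {0,2,5}
  [13] u=6 | in ⊤ | out ⊤ | ==
  [14] u=0 | in ⊤ | out ⊤ | ==
  [15] u=2 | in ⊤ | out ⊤ | ==
  [16] u=5 | in ⊤ | out ⊤ | ==

Converged values:
  [0] ⊤
  [1] ⊤
  [2] ⊤
  [3] ⊤
  [4] ⊤
  [5] ⊤
  [6] ⊤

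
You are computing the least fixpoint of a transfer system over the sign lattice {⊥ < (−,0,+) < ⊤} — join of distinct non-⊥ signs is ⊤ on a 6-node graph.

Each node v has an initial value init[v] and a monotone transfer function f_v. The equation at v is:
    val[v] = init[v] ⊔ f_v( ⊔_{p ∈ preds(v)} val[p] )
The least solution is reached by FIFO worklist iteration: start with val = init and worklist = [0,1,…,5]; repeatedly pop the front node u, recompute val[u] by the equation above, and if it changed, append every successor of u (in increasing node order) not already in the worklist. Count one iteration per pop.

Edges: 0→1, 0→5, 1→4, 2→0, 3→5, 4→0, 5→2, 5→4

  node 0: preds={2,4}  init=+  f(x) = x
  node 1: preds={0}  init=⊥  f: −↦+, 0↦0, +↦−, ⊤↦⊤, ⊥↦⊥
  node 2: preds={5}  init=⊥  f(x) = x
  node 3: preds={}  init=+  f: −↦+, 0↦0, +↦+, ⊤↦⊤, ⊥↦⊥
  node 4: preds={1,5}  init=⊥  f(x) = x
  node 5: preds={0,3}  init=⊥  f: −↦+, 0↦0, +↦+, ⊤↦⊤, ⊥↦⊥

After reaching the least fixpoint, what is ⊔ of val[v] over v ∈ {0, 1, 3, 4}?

Trace (15 dequeues):
  [1] u=0 | in ⊥ | out + | ==
  [2] u=1 | in + | out − | prev ⊥ | push {}
  [3] u=2 | in ⊥ | out ⊥ | ==
  [4] u=3 | in ⊥ | out + | ==
  [5] u=4 | in − | out − | prev ⊥ | push {0}
  [6] u=5 | in + | out + | prev ⊥ | push {2,4}
  [7] u=0 | in − | out ⊤ | prev + | push {1,5}
  [8] u=2 | in + | out + | prev ⊥ | push {0}
  [9] u=4 | in ⊤ | out ⊤ | prev − | push {}
  [10] u=1 | in ⊤ | out ⊤ | prev − | push {4}
  [11] u=5 | in ⊤ | out ⊤ | prev + | push {2}
  [12] u=0 | in ⊤ | out ⊤ | ==
  [13] u=4 | in ⊤ | out ⊤ | ==
  [14] u=2 | in ⊤ | out ⊤ | prev + | push {0}
  [15] u=0 | in ⊤ | out ⊤ | ==

Converged values:
  [0] ⊤
  [1] ⊤
  [2] ⊤
  [3] +
  [4] ⊤
  [5] ⊤

⊤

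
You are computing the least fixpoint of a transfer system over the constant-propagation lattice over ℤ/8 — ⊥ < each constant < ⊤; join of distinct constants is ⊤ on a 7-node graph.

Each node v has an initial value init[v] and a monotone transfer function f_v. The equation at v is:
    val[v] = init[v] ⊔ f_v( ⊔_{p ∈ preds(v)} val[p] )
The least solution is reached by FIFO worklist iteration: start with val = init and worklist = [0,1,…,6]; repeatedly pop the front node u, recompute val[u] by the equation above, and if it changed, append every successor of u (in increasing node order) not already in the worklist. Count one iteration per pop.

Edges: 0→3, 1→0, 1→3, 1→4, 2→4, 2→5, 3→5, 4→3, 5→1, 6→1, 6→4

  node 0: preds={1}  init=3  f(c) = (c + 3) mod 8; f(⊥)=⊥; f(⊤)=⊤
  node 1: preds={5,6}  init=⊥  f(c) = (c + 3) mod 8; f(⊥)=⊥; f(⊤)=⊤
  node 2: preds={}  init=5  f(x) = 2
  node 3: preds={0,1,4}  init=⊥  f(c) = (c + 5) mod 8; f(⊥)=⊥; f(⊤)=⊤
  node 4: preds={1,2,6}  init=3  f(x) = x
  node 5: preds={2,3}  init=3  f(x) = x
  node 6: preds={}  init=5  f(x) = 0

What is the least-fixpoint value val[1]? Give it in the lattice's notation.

Worklist (11 pops):
  #1 pop 0: in=⊥ → 3 (no change)
  #2 pop 1: in=⊤ → ⊤ (was ⊥); enqueue [0]
  #3 pop 2: in=⊥ → ⊤ (was 5); enqueue []
  #4 pop 3: in=⊤ → ⊤ (was ⊥); enqueue []
  #5 pop 4: in=⊤ → ⊤ (was 3); enqueue [3]
  #6 pop 5: in=⊤ → ⊤ (was 3); enqueue [1]
  #7 pop 6: in=⊥ → ⊤ (was 5); enqueue [4]
  #8 pop 0: in=⊤ → ⊤ (was 3); enqueue []
  #9 pop 3: in=⊤ → ⊤ (no change)
  #10 pop 1: in=⊤ → ⊤ (no change)
  #11 pop 4: in=⊤ → ⊤ (no change)

Fixpoint:
  val[0] = ⊤
  val[1] = ⊤
  val[2] = ⊤
  val[3] = ⊤
  val[4] = ⊤
  val[5] = ⊤
  val[6] = ⊤

⊤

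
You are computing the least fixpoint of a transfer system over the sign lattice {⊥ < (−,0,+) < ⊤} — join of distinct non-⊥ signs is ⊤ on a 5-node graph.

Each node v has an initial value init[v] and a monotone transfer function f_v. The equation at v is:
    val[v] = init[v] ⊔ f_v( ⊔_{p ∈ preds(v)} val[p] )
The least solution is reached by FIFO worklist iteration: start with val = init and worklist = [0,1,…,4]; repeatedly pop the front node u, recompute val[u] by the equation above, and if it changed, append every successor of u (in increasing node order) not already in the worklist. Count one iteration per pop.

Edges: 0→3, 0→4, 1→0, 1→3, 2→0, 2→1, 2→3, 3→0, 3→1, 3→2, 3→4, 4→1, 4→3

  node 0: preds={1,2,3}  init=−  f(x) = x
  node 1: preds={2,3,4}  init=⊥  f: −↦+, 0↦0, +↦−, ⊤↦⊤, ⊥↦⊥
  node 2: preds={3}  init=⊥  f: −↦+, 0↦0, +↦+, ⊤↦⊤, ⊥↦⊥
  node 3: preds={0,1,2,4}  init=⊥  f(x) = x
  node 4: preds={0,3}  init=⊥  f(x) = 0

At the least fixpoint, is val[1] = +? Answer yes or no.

Trace (16 dequeues):
  [1] u=0 | in ⊥ | out − | ==
  [2] u=1 | in ⊥ | out ⊥ | ==
  [3] u=2 | in ⊥ | out ⊥ | ==
  [4] u=3 | in − | out − | prev ⊥ | push {0,1,2}
  [5] u=4 | in − | out 0 | prev ⊥ | push {3}
  [6] u=0 | in − | out − | ==
  [7] u=1 | in ⊤ | out ⊤ | prev ⊥ | push {0}
  [8] u=2 | in − | out + | prev ⊥ | push {1}
  [9] u=3 | in ⊤ | out ⊤ | prev − | push {2,4}
  [10] u=0 | in ⊤ | out ⊤ | prev − | push {3}
  [11] u=1 | in ⊤ | out ⊤ | ==
  [12] u=2 | in ⊤ | out ⊤ | prev + | push {0,1}
  [13] u=4 | in ⊤ | out 0 | ==
  [14] u=3 | in ⊤ | out ⊤ | ==
  [15] u=0 | in ⊤ | out ⊤ | ==
  [16] u=1 | in ⊤ | out ⊤ | ==

Converged values:
  [0] ⊤
  [1] ⊤
  [2] ⊤
  [3] ⊤
  [4] 0

no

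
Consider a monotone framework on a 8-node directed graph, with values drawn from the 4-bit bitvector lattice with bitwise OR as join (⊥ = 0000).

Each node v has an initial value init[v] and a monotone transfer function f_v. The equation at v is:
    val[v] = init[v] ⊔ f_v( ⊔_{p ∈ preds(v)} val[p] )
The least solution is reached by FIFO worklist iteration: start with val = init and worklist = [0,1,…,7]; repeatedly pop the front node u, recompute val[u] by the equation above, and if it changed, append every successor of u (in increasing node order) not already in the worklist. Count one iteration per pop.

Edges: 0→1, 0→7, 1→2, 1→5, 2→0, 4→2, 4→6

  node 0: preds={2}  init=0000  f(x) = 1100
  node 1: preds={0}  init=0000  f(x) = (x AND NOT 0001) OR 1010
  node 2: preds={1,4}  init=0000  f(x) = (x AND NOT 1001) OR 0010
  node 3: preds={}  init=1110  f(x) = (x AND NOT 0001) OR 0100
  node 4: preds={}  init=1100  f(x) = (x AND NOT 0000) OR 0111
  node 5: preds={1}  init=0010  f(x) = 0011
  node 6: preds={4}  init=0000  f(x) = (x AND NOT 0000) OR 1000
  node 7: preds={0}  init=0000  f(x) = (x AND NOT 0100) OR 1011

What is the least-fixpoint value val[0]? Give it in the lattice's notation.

1100

Worklist (10 pops):
  #1 pop 0: in=0000 → 1100 (was 0000); enqueue []
  #2 pop 1: in=1100 → 1110 (was 0000); enqueue []
  #3 pop 2: in=1110 → 0110 (was 0000); enqueue [0]
  #4 pop 3: in=0000 → 1110 (no change)
  #5 pop 4: in=0000 → 1111 (was 1100); enqueue [2]
  #6 pop 5: in=1110 → 0011 (was 0010); enqueue []
  #7 pop 6: in=1111 → 1111 (was 0000); enqueue []
  #8 pop 7: in=1100 → 1011 (was 0000); enqueue []
  #9 pop 0: in=0110 → 1100 (no change)
  #10 pop 2: in=1111 → 0110 (no change)

Fixpoint:
  val[0] = 1100
  val[1] = 1110
  val[2] = 0110
  val[3] = 1110
  val[4] = 1111
  val[5] = 0011
  val[6] = 1111
  val[7] = 1011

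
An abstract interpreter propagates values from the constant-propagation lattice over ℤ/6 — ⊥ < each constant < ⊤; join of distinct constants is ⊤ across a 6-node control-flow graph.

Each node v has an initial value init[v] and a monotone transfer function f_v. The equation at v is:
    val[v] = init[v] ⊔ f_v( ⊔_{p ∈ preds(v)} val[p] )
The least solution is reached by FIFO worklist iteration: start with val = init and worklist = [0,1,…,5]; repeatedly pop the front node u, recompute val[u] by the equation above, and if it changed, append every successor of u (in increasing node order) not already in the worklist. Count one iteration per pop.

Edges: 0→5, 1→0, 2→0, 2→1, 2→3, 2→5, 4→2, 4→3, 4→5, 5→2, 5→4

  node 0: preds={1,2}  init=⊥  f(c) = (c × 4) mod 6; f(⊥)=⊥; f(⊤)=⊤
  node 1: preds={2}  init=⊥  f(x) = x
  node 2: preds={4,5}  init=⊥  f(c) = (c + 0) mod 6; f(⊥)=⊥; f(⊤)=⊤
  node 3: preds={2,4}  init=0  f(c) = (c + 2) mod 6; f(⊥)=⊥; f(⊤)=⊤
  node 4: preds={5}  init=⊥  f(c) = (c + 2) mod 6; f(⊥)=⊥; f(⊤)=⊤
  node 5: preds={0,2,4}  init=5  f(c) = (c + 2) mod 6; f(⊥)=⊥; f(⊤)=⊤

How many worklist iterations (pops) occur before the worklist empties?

18

Iteration log — 18 steps:
  step 1. node 0  ⊔preds=⊥  new=⊥  stable
  step 2. node 1  ⊔preds=⊥  new=⊥  stable
  step 3. node 2  ⊔preds=5  new=5  old=⊥  +wl: 0,1
  step 4. node 3  ⊔preds=5  new=⊤  old=0  +wl: 
  step 5. node 4  ⊔preds=5  new=1  old=⊥  +wl: 2,3
  step 6. node 5  ⊔preds=⊤  new=⊤  old=5  +wl: 4
  step 7. node 0  ⊔preds=5  new=2  old=⊥  +wl: 5
  step 8. node 1  ⊔preds=5  new=5  old=⊥  +wl: 0
  step 9. node 2  ⊔preds=⊤  new=⊤  old=5  +wl: 1
  step 10. node 3  ⊔preds=⊤  new=⊤  stable
  step 11. node 4  ⊔preds=⊤  new=⊤  old=1  +wl: 2,3
  step 12. node 5  ⊔preds=⊤  new=⊤  stable
  step 13. node 0  ⊔preds=⊤  new=⊤  old=2  +wl: 5
  step 14. node 1  ⊔preds=⊤  new=⊤  old=5  +wl: 0
  step 15. node 2  ⊔preds=⊤  new=⊤  stable
  step 16. node 3  ⊔preds=⊤  new=⊤  stable
  step 17. node 5  ⊔preds=⊤  new=⊤  stable
  step 18. node 0  ⊔preds=⊤  new=⊤  stable

Least fixpoint reached:
  node 0: ⊤
  node 1: ⊤
  node 2: ⊤
  node 3: ⊤
  node 4: ⊤
  node 5: ⊤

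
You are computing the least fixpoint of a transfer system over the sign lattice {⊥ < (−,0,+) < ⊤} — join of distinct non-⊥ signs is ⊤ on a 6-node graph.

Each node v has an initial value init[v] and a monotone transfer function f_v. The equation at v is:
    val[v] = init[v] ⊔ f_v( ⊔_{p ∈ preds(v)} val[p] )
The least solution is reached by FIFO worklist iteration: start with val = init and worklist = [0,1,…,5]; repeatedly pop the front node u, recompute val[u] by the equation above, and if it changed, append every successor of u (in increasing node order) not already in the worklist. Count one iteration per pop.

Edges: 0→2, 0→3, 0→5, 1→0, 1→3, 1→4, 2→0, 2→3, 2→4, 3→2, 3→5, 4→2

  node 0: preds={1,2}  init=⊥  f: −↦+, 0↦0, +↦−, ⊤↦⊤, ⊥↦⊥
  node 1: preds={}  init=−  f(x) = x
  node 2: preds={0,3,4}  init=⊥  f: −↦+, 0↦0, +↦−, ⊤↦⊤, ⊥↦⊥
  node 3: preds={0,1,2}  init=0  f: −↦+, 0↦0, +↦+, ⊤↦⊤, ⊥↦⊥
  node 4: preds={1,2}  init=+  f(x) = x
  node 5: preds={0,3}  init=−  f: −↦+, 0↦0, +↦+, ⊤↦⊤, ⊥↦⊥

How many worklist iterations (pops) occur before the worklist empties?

Worklist (10 pops):
  #1 pop 0: in=− → + (was ⊥); enqueue []
  #2 pop 1: in=⊥ → − (no change)
  #3 pop 2: in=⊤ → ⊤ (was ⊥); enqueue [0]
  #4 pop 3: in=⊤ → ⊤ (was 0); enqueue [2]
  #5 pop 4: in=⊤ → ⊤ (was +); enqueue []
  #6 pop 5: in=⊤ → ⊤ (was −); enqueue []
  #7 pop 0: in=⊤ → ⊤ (was +); enqueue [3,5]
  #8 pop 2: in=⊤ → ⊤ (no change)
  #9 pop 3: in=⊤ → ⊤ (no change)
  #10 pop 5: in=⊤ → ⊤ (no change)

Fixpoint:
  val[0] = ⊤
  val[1] = −
  val[2] = ⊤
  val[3] = ⊤
  val[4] = ⊤
  val[5] = ⊤

10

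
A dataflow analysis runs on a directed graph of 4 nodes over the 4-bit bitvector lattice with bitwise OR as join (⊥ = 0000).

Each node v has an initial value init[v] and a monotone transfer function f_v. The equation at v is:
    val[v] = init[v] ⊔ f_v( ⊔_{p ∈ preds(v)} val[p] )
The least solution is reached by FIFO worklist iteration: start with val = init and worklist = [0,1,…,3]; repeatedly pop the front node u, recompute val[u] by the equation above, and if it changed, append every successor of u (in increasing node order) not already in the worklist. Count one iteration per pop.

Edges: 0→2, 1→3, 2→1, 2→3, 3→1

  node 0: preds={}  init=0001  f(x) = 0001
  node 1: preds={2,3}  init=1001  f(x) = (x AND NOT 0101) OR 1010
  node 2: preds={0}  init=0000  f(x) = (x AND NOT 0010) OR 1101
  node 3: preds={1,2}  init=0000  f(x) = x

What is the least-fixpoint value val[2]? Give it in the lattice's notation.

Iteration log — 5 steps:
  step 1. node 0  ⊔preds=0000  new=0001  stable
  step 2. node 1  ⊔preds=0000  new=1011  old=1001  +wl: 
  step 3. node 2  ⊔preds=0001  new=1101  old=0000  +wl: 1
  step 4. node 3  ⊔preds=1111  new=1111  old=0000  +wl: 
  step 5. node 1  ⊔preds=1111  new=1011  stable

Least fixpoint reached:
  node 0: 0001
  node 1: 1011
  node 2: 1101
  node 3: 1111

1101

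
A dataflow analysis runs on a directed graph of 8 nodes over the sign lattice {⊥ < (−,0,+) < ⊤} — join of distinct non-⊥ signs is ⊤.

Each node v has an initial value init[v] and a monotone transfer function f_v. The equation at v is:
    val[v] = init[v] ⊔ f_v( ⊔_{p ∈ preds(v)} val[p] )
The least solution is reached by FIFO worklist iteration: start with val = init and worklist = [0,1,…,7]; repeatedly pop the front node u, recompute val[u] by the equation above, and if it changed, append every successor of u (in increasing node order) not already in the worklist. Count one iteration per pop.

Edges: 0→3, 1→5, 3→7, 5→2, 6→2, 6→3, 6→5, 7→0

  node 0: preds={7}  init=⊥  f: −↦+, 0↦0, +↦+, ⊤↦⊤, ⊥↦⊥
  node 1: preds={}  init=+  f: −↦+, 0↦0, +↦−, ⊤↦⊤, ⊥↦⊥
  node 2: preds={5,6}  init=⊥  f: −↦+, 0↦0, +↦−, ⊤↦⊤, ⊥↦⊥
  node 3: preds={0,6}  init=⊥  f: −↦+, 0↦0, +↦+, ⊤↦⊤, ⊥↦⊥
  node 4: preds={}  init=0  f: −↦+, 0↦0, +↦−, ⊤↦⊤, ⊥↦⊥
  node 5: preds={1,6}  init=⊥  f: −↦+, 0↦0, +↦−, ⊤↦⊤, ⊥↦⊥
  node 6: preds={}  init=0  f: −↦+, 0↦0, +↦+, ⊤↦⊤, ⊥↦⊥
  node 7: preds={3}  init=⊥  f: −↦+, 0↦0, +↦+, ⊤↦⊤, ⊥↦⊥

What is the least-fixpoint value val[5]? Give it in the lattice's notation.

⊤

Trace (11 dequeues):
  [1] u=0 | in ⊥ | out ⊥ | ==
  [2] u=1 | in ⊥ | out + | ==
  [3] u=2 | in 0 | out 0 | prev ⊥ | push {}
  [4] u=3 | in 0 | out 0 | prev ⊥ | push {}
  [5] u=4 | in ⊥ | out 0 | ==
  [6] u=5 | in ⊤ | out ⊤ | prev ⊥ | push {2}
  [7] u=6 | in ⊥ | out 0 | ==
  [8] u=7 | in 0 | out 0 | prev ⊥ | push {0}
  [9] u=2 | in ⊤ | out ⊤ | prev 0 | push {}
  [10] u=0 | in 0 | out 0 | prev ⊥ | push {3}
  [11] u=3 | in 0 | out 0 | ==

Converged values:
  [0] 0
  [1] +
  [2] ⊤
  [3] 0
  [4] 0
  [5] ⊤
  [6] 0
  [7] 0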